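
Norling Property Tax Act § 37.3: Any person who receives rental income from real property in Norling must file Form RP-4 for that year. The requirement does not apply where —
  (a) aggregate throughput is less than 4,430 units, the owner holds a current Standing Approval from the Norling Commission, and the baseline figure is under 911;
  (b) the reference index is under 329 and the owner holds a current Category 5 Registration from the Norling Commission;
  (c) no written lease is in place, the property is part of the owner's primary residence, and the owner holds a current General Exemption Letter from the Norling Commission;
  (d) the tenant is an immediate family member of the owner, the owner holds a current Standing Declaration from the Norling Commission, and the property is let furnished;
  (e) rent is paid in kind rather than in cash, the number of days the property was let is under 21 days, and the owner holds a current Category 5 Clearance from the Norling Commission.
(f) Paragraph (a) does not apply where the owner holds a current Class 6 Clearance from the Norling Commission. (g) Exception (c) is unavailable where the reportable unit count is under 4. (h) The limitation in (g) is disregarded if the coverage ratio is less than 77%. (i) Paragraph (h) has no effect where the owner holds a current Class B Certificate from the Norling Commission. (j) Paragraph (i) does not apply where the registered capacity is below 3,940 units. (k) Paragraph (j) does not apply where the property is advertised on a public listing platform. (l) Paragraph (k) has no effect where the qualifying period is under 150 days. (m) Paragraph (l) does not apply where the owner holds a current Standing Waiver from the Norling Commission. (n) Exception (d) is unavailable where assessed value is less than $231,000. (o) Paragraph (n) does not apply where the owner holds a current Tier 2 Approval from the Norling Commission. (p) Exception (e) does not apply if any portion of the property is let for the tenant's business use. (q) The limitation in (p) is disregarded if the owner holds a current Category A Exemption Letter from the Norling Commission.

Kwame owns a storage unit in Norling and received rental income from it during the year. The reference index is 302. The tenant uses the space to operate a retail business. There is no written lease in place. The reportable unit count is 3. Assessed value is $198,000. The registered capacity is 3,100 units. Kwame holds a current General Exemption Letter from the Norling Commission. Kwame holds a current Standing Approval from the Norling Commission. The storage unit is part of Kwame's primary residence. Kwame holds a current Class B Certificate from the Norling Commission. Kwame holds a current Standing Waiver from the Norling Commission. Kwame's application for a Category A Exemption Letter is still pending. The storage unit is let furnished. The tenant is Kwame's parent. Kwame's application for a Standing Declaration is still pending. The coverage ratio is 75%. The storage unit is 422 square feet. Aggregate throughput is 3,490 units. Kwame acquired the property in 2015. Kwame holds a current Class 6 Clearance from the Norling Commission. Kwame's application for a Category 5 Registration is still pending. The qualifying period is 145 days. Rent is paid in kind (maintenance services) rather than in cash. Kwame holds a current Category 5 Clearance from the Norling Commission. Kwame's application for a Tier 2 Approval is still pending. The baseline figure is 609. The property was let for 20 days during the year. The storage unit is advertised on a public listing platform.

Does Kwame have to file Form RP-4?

Yes — Kwame must file Form RP-4.

Exception (a): aggregate throughput is 3,490 units, less than the 4,430 units limit; a current Standing Approval is held; the baseline figure is 609, under the 911 limit — every condition holds. Turning to paragraph (f): (f) applies — a current Class 6 Clearance is held. Exception (a) does not apply.
Exception (b) does not apply: the Category 5 Registration is not current.
All of (c)'s requirements are met (there is no written lease; the storage unit is part of the primary residence; a current General Exemption Letter is held). But: (g) operates against (c): the reportable unit count is 3, under the 4 limit. (h) would limit (g) — the coverage ratio is 75%, less than the 77% limit — but (i) sets (h) aside: (i) operates — a current Class B Certificate is held. (j) would limit (i) — the registered capacity is 3,100 units, below the 3,940 units limit — but (k) sets (j) aside: (k) operates against (j): the property is publicly advertised. (l) would limit (k) — the qualifying period is 145 days, under the 150 days limit — but (m) sets (l) aside: (m) operates — a current Standing Waiver is held. So (c) is unavailable.
Exception (d) requires that the owner holds a current Standing Declaration from the Norling Commission; but the Standing Declaration is not current, so (d) is unavailable.
All of (e)'s requirements are met (rent is paid in kind; the number of days the property was let is 20 days, under the 21 days limit; a current Category 5 Clearance is held). But: (p) is engaged — the space is let for business use. (q), which would lift (p), does not operate here — the Category A Exemption Letter is not current. So (e) is unavailable.
Every exception is unavailable, so the rule governs.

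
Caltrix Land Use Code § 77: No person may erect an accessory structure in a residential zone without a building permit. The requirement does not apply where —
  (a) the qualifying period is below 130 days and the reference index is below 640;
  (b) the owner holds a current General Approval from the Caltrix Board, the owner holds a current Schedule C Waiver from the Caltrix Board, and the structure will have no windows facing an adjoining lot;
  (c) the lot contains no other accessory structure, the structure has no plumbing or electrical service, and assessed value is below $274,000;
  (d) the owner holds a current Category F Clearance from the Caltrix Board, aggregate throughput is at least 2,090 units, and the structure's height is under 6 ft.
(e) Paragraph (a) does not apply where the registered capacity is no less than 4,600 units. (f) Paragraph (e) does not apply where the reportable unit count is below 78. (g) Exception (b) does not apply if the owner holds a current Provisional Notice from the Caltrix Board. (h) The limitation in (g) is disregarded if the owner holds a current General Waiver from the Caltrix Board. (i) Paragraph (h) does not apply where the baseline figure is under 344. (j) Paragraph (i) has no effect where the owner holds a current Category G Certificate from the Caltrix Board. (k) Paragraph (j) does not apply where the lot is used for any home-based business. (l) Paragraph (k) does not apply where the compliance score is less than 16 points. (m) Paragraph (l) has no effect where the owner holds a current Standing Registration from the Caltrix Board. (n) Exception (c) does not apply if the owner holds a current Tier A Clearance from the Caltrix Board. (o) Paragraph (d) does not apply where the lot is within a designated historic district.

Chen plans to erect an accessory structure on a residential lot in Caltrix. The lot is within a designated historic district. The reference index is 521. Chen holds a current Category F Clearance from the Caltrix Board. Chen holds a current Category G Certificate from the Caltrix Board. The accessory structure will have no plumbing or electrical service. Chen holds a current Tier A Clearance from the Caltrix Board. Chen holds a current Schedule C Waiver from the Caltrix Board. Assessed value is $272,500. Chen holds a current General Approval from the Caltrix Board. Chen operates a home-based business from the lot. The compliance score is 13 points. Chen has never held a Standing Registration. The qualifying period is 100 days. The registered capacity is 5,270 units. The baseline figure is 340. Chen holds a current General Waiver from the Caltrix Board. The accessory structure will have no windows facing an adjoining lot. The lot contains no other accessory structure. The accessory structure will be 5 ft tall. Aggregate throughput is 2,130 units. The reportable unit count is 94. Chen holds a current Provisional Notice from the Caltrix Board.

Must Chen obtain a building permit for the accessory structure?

No — exception (b) applies; Chen does not need a building permit.

Exception (a)'s conditions are all satisfied: the qualifying period is 100 days, below the 130 days limit; the reference index is 521, below the 640 limit. But applying paragraphs (e)–(f): (e) is engaged — the registered capacity is 5,270 units, meeting the 4,600 units threshold. (f), which would lift (e), is not triggered — the reportable unit count is 94, not below 78. Exception (a) does not apply.
Exception (b)'s conditions are all satisfied: a current General Approval is held; a current Schedule C Waiver is held; no windows face an adjoining lot. As to paragraphs (g)–(m): (g) would limit (b) — a current Provisional Notice is held — but (h) sets (g) aside: (h) operates against (g): a current General Waiver is held. (i) is triggered (the baseline figure is 340, under the 344 limit), but is overridden by (j): (j) operates against (i): a current Category G Certificate is held. (k) would limit (j) — a home-based business operates on the lot — but (l) sets (k) aside: (l) is triggered — the compliance score is 13 points, less than the 16 points limit. (m) is inapplicable (no current Standing Registration is held), so (l) stands. Exception (b) stands.
Exception (c): the lot has no other accessory structure; there is no plumbing or electrical service; assessed value is $272,500, below the $274,000 limit — every condition holds. However, paragraph (n) must be considered: (n) operates — a current Tier A Clearance is held. So (c) is unavailable.
Exception (d)'s conditions are all satisfied: a current Category F Clearance is held; aggregate throughput is 2,130 units, meeting the 2,090 units threshold; the structure's height is 5 ft, under the 6 ft limit. However, paragraph (o) must be considered: (o) is engaged — the lot is in a historic district. (d) is therefore removed.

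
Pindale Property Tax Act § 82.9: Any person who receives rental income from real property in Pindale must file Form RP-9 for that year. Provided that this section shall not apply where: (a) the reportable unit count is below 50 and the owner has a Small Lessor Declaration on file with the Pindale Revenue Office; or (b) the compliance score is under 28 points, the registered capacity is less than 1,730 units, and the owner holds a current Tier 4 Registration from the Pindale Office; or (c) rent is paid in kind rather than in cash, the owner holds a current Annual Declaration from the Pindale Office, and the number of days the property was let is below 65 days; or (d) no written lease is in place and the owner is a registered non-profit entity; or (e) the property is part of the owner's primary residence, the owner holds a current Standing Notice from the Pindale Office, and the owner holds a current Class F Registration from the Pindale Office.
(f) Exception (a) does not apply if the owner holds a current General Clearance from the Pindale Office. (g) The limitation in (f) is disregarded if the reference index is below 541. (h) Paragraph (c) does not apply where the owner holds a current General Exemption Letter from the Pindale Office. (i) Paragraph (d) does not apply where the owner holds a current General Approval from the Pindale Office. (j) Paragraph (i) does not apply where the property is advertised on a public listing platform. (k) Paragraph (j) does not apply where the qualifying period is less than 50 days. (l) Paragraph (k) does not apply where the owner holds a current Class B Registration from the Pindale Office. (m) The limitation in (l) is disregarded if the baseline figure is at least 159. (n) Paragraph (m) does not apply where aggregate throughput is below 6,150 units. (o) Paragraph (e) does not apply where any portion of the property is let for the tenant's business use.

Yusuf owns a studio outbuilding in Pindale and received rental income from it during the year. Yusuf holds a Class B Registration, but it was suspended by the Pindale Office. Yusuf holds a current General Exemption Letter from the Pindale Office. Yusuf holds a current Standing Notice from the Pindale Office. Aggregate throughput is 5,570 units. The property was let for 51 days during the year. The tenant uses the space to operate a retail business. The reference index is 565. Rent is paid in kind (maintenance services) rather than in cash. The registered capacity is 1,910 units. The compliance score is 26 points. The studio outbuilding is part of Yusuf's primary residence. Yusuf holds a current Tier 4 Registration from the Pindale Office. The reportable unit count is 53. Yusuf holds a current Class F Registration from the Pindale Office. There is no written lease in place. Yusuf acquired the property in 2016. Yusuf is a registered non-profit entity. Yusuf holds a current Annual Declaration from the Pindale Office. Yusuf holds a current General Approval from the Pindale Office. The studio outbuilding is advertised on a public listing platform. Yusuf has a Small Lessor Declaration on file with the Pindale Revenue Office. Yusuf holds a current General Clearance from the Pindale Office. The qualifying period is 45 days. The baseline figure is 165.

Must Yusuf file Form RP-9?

Exception (a) fails — the reportable unit count is 53, not below 50.
Exception (b) fails — the registered capacity is 1,910 units, not less than 1,730 units.
Exception (c): rent is paid in kind; a current Annual Declaration is held; the number of days the property was let is 51 days, below the 65 days limit — every condition holds. However, paragraph (h) must be considered: (h) operates — a current General Exemption Letter is held. So (c) is unavailable.
Exception (d): there is no written lease; Yusuf is a registered non-profit — every condition holds. But: (i) operates against (d): a current General Approval is held. (j) applies (the property is publicly advertised), but is itself disapplied by (k): (k) operates — the qualifying period is 45 days, less than the 50 days limit. (l) is not engaged (the Class B Registration is not current), so (k) stands. Exception (d) does not apply.
Exception (e) is satisfied on its face — the studio outbuilding is part of the primary residence; a current Standing Notice is held; a current Class F Registration is held. However, paragraph (o) must be considered: (o) applies — the space is let for business use. Exception (e) does not apply.
No exception displaces § 82.9.

Yes — Yusuf must file Form RP-9.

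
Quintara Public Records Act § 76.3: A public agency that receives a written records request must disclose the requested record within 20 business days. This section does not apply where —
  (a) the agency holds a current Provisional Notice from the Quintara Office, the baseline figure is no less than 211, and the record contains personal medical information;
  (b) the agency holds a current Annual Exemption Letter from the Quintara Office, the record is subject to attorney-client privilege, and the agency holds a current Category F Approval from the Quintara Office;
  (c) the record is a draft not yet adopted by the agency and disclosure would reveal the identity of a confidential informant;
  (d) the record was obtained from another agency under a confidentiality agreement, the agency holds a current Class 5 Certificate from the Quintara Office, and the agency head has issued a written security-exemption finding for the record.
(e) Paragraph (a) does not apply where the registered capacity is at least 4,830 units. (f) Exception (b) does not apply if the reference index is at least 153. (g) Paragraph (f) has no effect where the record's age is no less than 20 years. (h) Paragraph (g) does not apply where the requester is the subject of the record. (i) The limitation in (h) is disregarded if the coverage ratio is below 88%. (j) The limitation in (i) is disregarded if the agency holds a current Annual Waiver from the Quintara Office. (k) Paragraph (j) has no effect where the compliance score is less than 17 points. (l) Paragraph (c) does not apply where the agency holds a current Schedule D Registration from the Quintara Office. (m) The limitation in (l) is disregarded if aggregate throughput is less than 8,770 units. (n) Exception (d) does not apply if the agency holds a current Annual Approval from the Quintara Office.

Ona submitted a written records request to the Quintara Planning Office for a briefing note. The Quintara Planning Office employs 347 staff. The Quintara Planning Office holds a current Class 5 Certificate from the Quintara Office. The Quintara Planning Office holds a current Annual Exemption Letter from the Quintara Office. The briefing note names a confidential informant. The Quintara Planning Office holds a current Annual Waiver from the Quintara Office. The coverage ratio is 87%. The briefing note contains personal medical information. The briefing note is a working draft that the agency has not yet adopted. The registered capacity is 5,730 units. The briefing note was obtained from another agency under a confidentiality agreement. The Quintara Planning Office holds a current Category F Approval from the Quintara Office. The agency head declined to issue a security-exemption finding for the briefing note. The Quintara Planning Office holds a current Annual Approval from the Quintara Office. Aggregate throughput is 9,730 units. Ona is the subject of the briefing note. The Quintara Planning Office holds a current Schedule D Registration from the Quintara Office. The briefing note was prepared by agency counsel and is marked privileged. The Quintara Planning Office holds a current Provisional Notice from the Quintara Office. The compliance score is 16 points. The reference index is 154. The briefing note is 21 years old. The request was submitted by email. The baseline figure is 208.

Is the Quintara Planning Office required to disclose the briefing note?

No — exception (b) applies; the Quintara Planning Office is not required to disclose the briefing note.

Exception (a) requires that the baseline figure is no less than 211; but the baseline figure is 208, short of 211, so (a) is unavailable.
Exception (b) is satisfied on its face — a current Annual Exemption Letter is held; the briefing note is privileged; a current Category F Approval is held. Under paragraphs (f)–(k): (f) is engaged (the reference index is 154, meeting the 153 threshold), but is displaced by (g): (g) operates against (f): the record's age is 21 years, meeting the 20 years threshold. (h) is triggered (Ona is the subject of the briefing note), but is displaced by (i): (i) operates against (h): the coverage ratio is 87%, below the 88% limit. (j) is triggered (a current Annual Waiver is held), but is itself disapplied by (k): (k) is triggered — the compliance score is 16 points, less than the 17 points limit. Exception (b) stands.
Exception (c): the briefing note is an unadopted draft; the briefing note names a confidential informant — every condition holds. But: (l) operates — a current Schedule D Registration is held. (m) is not engaged (aggregate throughput is 9,730 units, not less than 8,770 units), so (l) stands. (c) is therefore removed.
Exception (d) does not apply: the agency head declined to issue a security-exemption finding.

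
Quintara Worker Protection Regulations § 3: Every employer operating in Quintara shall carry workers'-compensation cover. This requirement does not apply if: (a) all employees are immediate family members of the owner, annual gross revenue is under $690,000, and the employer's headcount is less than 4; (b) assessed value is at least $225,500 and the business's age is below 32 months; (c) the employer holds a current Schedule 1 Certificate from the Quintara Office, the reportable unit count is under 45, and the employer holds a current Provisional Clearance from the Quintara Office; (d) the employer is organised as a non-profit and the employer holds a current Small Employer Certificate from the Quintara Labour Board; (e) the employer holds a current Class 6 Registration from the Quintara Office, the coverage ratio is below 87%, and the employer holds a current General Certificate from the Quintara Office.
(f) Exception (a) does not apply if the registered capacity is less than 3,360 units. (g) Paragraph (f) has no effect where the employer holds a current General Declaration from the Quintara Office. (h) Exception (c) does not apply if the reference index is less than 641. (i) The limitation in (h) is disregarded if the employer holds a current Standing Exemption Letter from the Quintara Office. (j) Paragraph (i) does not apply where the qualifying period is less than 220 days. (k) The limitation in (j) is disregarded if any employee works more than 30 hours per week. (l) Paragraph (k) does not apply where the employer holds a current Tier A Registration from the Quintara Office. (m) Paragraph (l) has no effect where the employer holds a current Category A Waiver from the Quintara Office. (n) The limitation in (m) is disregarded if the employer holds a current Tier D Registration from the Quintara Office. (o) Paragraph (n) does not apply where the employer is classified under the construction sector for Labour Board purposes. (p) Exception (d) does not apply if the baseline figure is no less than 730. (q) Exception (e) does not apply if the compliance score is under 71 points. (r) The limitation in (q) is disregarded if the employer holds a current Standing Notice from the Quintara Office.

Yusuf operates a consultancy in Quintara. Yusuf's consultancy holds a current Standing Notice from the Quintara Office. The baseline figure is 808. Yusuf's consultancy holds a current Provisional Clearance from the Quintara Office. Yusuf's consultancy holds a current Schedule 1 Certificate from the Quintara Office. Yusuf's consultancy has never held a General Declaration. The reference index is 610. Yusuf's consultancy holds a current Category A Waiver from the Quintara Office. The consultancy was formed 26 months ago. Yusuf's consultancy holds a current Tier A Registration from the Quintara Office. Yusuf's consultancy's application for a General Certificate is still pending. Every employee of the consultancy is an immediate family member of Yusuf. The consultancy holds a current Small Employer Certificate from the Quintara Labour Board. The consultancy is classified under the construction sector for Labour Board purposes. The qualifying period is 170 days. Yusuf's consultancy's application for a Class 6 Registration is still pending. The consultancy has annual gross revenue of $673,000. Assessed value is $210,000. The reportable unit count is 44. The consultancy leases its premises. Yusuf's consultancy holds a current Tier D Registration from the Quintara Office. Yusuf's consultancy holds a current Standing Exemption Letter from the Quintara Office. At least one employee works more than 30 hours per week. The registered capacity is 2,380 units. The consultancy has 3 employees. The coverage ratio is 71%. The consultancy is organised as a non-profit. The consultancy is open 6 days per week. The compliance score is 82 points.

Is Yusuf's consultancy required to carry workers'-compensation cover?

No — exception (c) applies; Yusuf's consultancy is not required to carry workers'-compensation cover.

Exception (a)'s conditions are all satisfied: every employee is an immediate family member; annual gross revenue is $673,000, under the $690,000 limit; the employer's headcount is 3, less than the 4 limit. But: (f) operates against (a): the registered capacity is 2,380 units, less than the 3,360 units limit. (g) does not operate here (there is no General Declaration in force), so (f) stands. Exception (a) does not apply.
Exception (b) fails — assessed value is $210,000, short of $225,500.
Exception (c): a current Schedule 1 Certificate is held; the reportable unit count is 44, under the 45 limit; a current Provisional Clearance is held — every condition holds. Considering the limiting provisions: (h) applies (the reference index is 610, less than the 641 limit), but is displaced by (i): (i) is triggered — a current Standing Exemption Letter is held. (j) operates (the qualifying period is 170 days, less than the 220 days limit), but is displaced by (k): (k) applies — at least one employee exceeds 30 hours/week. (l) would limit (k) — a current Tier A Registration is held — but (m) sets (l) aside: (m) operates — a current Category A Waiver is held. (n) operates (a current Tier D Registration is held), but yields to (o): (o) is triggered — the consultancy is classified under the construction sector. Exception (c) stands.
Exception (d): the employer is a non-profit; a current Small Employer Certificate is held — every condition holds. But applying paragraph (p): (p) operates against (d): the baseline figure is 808, meeting the 730 threshold. Exception (d) does not apply.
Exception (e) fails — no current Class 6 Registration is held.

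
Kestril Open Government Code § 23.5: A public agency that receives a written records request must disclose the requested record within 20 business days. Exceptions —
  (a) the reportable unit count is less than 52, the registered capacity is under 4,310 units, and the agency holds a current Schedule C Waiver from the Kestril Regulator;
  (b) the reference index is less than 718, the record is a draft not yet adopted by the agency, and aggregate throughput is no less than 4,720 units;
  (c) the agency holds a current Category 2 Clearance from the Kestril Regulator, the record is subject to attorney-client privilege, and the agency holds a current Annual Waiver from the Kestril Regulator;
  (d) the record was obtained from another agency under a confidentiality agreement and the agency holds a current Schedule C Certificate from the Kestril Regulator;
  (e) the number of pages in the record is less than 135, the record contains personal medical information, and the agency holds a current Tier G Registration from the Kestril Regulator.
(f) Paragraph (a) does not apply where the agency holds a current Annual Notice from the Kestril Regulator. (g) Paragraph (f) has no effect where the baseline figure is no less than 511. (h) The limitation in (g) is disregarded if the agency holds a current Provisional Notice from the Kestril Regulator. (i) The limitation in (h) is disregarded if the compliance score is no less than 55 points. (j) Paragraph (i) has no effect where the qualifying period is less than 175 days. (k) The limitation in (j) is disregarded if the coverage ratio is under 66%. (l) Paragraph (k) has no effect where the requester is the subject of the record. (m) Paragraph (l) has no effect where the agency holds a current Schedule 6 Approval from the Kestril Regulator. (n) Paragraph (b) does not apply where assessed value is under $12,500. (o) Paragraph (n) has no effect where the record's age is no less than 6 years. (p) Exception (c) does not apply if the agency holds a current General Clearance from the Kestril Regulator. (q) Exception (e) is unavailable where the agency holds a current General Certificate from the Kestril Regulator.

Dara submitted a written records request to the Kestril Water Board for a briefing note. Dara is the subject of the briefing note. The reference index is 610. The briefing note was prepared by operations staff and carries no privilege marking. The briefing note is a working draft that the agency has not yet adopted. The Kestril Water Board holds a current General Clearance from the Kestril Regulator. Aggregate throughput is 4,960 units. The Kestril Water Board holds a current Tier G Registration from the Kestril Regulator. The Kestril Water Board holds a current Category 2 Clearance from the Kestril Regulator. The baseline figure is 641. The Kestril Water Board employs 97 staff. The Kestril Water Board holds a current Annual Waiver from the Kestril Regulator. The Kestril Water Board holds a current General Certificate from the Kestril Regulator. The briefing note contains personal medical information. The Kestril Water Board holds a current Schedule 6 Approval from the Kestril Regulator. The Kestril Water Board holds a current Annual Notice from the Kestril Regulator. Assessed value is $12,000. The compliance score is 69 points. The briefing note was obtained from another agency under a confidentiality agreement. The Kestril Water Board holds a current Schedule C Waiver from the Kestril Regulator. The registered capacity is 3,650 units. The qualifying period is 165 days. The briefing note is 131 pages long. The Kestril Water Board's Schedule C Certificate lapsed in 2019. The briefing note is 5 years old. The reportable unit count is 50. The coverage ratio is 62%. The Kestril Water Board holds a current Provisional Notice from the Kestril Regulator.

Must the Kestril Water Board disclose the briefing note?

Exception (a) is satisfied on its face — the reportable unit count is 50, less than the 52 limit; the registered capacity is 3,650 units, under the 4,310 units limit; a current Schedule C Waiver is held. Considering the limiting provisions: (f) is engaged (a current Annual Notice is held), but is displaced by (g): (g) operates against (f): the baseline figure is 641, meeting the 511 threshold. (h) would limit (g) — a current Provisional Notice is held — but (i) sets (h) aside: (i) is engaged — the compliance score is 69 points, meeting the 55 points threshold. (j) applies (the qualifying period is 165 days, less than the 175 days limit), but is overridden by (k): (k) is triggered — the coverage ratio is 62%, under the 66% limit. (l) operates (Dara is the subject of the briefing note), but is displaced by (m): (m) operates against (l): a current Schedule 6 Approval is held. (a) remains available.
All of (b)'s requirements are met (the reference index is 610, less than the 718 limit; the briefing note is an unadopted draft; aggregate throughput is 4,960 units, meeting the 4,720 units threshold). But: (n) applies — assessed value is $12,000, under the $12,500 limit. (o), which would lift (n), is not engaged — the record's age is 5 years, short of 6 years. So (b) is unavailable.
Exception (c) fails — the briefing note carries no privilege marking.
Exception (d) fails — there is no Schedule C Certificate in force.
All of (e)'s requirements are met (the number of pages in the record is 131, less than the 135 limit; the briefing note contains personal medical information; a current Tier G Registration is held). But: (q) applies — a current General Certificate is held. (e) is therefore removed.

No — exception (a) applies; the Kestril Water Board is not required to disclose the briefing note.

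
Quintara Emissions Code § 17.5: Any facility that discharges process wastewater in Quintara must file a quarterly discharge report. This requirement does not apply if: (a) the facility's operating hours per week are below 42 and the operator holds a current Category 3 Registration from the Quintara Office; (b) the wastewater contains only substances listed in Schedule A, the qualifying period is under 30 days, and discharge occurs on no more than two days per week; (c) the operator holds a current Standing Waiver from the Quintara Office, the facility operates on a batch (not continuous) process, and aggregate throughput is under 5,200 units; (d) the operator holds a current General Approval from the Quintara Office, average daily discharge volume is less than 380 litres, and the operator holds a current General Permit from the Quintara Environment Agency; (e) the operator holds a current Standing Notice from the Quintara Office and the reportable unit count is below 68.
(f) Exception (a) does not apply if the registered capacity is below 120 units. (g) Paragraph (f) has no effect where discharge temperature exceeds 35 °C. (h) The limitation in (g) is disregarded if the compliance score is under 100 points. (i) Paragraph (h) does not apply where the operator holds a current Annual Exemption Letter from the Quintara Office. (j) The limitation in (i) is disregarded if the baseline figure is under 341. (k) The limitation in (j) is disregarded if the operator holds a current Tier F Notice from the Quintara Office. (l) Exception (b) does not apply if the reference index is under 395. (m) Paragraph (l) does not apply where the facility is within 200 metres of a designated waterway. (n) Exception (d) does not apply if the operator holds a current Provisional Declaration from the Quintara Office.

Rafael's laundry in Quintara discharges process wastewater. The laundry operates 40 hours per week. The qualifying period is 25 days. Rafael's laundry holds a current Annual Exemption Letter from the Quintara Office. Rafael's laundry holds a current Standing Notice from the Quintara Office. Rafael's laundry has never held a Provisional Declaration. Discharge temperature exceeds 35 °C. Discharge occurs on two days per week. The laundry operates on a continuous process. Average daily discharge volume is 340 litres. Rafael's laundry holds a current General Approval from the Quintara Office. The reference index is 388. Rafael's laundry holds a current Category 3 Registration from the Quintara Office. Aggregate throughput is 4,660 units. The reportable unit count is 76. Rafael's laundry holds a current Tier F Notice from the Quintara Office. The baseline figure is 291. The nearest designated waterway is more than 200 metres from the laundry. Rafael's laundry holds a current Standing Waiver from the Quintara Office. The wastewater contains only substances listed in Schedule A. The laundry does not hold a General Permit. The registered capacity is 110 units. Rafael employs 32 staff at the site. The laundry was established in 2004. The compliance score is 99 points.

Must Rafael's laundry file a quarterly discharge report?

All of (a)'s requirements are met (the facility's operating hours per week are 40, below the 42 limit; a current Category 3 Registration is held). Applying paragraphs (f)–(k): (f) would limit (a) — the registered capacity is 110 units, below the 120 units limit — but (g) sets (f) aside: (g) operates — discharge temperature exceeds 35 °C. (h) would limit (g) — the compliance score is 99 points, under the 100 points limit — but (i) sets (h) aside: (i) applies — a current Annual Exemption Letter is held. (j) would limit (i) — the baseline figure is 291, under the 341 limit — but (k) sets (j) aside: (k) is triggered — a current Tier F Notice is held. So (a) applies.
Exception (b): the wastewater is Schedule-A-only; the qualifying period is 25 days, under the 30 days limit; discharge occurs on no more than two days per week — every condition holds. But applying paragraphs (l)–(m): (l) applies — the reference index is 388, under the 395 limit. (m), which would lift (l), is inapplicable — the laundry is more than 200 m from any designated waterway. So (b) is unavailable.
Exception (c) does not apply: the facility operates on a continuous process.
Exception (d) requires that the operator holds a current General Permit from the Quintara Environment Agency; but no General Permit is held, so (d) is unavailable.
Exception (e) requires that the reportable unit count is below 68; but the reportable unit count is 76, not below 68, so (e) is unavailable.

No — exception (a) applies; Rafael's laundry is not required to file a quarterly discharge report.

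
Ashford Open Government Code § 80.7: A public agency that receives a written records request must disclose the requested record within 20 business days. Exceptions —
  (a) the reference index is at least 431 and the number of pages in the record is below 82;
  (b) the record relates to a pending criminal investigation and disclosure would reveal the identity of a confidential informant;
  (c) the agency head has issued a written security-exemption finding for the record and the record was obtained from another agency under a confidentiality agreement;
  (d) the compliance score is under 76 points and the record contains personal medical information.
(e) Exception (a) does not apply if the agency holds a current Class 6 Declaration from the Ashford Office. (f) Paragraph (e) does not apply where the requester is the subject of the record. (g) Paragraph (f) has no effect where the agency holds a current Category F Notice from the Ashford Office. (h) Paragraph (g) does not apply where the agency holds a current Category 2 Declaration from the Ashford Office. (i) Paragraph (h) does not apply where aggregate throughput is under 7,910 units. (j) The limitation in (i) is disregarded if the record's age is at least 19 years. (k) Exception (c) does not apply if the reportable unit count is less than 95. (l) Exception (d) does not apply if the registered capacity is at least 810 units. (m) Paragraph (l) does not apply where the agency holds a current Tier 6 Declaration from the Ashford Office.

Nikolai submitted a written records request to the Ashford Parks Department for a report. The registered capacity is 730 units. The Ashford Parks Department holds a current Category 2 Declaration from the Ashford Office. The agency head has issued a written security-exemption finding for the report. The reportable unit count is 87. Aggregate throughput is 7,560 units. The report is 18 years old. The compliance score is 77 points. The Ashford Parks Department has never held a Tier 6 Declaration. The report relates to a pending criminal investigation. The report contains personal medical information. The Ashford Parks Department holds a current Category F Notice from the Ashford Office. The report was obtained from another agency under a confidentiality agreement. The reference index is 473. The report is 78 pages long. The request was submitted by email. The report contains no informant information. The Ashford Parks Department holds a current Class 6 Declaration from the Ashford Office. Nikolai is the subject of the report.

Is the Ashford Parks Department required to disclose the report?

Exception (a)'s conditions are all satisfied: the reference index is 473, meeting the 431 threshold; the number of pages in the record is 78, below the 82 limit. Turning to paragraphs (e)–(j): (e) operates against (a): a current Class 6 Declaration is held. (f) would limit (e) — Nikolai is the subject of the report — but (g) sets (f) aside: (g) operates against (f): a current Category F Notice is held. (h) is triggered (a current Category 2 Declaration is held), but is itself disapplied by (i): (i) is engaged — aggregate throughput is 7,560 units, under the 7,910 units limit. (j) does not operate here (the record's age is 18 years, short of 19 years), so (i) stands. So (a) is unavailable.
Exception (b) fails — the report contains no informant information.
Exception (c) is satisfied on its face — a written security-exemption finding has been issued; the report was obtained under a confidentiality agreement. But: (k) operates against (c): the reportable unit count is 87, less than the 95 limit. Exception (c) does not apply.
Exception (d) fails — the compliance score is 77 points, not under 76 points.
No exception displaces § 80.7.

Yes — the Ashford Parks Department must disclose the report.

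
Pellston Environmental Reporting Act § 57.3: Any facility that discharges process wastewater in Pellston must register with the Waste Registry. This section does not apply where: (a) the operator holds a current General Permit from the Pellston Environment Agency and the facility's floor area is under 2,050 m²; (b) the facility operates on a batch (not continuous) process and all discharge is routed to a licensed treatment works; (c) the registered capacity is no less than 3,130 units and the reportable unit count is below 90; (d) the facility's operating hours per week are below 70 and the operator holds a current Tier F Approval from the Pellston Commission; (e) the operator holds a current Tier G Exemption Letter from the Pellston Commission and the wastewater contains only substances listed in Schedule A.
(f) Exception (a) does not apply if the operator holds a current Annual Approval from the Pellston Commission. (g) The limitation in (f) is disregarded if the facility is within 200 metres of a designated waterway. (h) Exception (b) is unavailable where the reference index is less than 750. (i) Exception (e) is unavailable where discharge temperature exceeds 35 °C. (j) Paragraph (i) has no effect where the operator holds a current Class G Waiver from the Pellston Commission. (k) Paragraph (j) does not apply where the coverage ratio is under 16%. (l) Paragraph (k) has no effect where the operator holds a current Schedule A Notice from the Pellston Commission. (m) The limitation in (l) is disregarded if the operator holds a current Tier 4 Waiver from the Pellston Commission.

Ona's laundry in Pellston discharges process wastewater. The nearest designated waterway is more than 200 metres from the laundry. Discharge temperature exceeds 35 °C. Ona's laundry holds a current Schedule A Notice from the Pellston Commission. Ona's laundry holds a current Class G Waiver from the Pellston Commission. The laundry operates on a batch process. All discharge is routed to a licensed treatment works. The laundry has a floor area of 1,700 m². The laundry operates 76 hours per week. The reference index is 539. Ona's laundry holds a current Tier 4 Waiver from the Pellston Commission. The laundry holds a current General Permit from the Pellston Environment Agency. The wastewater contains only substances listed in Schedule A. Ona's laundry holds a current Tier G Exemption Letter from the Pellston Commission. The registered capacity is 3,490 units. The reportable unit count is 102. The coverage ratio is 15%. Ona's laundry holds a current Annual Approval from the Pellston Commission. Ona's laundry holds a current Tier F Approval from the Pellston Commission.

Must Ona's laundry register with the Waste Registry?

Yes — Ona's laundry must register with the Waste Registry.

Exception (a)'s conditions are all satisfied: a current General Permit is held; the facility's floor area is 1,700 m², under the 2,050 m² limit. But: (f) operates against (a): a current Annual Approval is held. (g), which would lift (f), is inapplicable — the laundry is more than 200 m from any designated waterway. Exception (a) does not apply.
All of (b)'s requirements are met (the facility operates on a batch process; discharge is routed to a licensed treatment works). But: (h) is triggered — the reference index is 539, less than the 750 limit. (b) is therefore removed.
Exception (c) fails — the reportable unit count is 102, not below 90.
Exception (d) requires that the facility's operating hours per week are below 70; but the facility's operating hours per week are 76, not below 70, so (d) is unavailable.
All of (e)'s requirements are met (a current Tier G Exemption Letter is held; the wastewater is Schedule-A-only). But: (i) applies — discharge temperature exceeds 35 °C. (j) operates (a current Class G Waiver is held), but is overridden by (k): (k) applies — the coverage ratio is 15%, under the 16% limit. (l) would limit (k) — a current Schedule A Notice is held — but (m) sets (l) aside: (m) operates against (l): a current Tier 4 Waiver is held. So (e) is unavailable.
Every exception is unavailable, so the rule governs.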